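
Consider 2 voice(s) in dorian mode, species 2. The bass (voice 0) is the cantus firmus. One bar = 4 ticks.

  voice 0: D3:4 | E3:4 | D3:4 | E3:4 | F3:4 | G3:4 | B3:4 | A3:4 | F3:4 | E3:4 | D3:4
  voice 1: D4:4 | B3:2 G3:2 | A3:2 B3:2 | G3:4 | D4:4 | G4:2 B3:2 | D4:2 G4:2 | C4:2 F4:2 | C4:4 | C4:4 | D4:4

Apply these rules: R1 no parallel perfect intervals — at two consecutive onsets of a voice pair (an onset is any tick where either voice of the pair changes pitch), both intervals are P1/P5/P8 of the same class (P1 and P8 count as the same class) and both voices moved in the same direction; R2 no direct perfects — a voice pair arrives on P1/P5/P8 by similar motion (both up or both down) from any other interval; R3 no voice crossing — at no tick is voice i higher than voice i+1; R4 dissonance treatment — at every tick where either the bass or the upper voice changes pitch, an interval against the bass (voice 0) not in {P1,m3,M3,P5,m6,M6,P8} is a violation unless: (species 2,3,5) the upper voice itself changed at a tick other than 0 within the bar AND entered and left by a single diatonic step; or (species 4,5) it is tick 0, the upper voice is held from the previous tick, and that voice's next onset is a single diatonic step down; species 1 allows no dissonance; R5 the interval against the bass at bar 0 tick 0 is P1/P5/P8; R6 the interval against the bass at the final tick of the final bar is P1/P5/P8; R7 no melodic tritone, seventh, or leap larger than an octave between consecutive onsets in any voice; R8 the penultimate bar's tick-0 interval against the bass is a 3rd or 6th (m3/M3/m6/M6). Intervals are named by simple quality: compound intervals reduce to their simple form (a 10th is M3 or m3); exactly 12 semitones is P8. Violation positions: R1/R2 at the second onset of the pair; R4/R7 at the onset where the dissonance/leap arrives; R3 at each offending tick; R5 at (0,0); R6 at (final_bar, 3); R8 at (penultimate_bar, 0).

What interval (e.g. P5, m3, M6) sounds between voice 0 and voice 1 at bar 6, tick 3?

m6

voice 0=B3 voice 1=G4 -> m6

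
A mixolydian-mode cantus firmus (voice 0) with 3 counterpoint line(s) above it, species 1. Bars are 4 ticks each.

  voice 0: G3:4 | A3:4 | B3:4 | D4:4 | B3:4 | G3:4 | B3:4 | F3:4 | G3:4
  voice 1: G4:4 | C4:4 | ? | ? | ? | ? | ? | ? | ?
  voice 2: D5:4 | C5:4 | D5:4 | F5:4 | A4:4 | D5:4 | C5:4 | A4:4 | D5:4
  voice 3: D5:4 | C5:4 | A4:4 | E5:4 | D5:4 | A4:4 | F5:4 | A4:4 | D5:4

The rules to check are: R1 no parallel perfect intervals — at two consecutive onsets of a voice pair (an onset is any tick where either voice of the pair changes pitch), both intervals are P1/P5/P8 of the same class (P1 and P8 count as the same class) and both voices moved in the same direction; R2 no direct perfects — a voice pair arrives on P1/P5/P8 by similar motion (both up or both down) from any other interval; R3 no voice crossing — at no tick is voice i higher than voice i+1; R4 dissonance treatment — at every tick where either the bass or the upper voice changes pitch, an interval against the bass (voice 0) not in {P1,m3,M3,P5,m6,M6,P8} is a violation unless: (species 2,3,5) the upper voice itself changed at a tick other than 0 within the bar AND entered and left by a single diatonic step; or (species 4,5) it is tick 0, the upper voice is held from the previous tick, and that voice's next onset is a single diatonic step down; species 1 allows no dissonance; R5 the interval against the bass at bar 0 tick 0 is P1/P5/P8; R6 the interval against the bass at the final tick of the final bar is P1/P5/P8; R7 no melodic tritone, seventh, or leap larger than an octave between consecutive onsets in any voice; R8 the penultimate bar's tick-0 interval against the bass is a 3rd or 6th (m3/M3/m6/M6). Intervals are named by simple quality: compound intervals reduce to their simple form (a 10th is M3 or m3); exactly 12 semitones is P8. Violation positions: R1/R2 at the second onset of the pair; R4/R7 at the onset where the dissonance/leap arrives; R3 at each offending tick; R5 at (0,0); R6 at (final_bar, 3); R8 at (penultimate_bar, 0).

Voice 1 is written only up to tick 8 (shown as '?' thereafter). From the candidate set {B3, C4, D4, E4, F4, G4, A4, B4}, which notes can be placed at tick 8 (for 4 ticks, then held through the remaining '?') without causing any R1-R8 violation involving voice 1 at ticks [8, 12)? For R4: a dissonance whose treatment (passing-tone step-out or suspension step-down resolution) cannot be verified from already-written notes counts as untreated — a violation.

B3: legal
C4: violates R4
D4: violates R1
E4: violates R4
F4: violates R4
G4: violates R2
A4: violates R4
B4: violates R2,R7

{B3}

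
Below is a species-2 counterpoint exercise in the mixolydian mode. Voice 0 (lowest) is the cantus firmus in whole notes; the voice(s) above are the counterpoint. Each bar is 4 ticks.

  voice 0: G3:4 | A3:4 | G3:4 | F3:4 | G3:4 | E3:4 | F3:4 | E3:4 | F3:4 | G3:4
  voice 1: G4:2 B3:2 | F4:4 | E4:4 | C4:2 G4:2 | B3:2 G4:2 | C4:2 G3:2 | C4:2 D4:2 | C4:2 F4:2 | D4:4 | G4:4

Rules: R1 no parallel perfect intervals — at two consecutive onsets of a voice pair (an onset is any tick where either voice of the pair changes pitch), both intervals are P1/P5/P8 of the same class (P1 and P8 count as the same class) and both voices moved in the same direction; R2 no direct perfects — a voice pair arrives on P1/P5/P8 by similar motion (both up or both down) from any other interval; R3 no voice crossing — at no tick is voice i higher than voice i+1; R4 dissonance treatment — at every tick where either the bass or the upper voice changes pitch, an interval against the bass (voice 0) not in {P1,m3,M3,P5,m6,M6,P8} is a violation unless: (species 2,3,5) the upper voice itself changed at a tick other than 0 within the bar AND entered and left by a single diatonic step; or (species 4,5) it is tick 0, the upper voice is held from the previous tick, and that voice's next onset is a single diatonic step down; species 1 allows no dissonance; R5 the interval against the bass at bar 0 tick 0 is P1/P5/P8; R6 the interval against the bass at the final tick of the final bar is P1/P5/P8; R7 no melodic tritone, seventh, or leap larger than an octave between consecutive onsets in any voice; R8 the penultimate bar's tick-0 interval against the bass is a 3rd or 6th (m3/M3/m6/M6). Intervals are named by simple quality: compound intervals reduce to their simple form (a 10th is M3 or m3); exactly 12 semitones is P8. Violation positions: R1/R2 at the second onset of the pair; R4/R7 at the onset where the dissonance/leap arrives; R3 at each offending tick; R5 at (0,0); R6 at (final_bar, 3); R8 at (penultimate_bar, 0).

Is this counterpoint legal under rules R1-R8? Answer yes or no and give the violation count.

No (6 violations)

bar 0: v0=G3 v1=G4 (P8)
bar 1: v0=A3 v1=F4 (m6)
bar 2: v0=G3 v1=E4 (M6)
bar 3: v0=F3 v1=C4 (P5)
bar 4: v0=G3 v1=B3 (M3)
bar 5: v0=E3 v1=C4 (m6)
bar 6: v0=F3 v1=C4 (P5)
bar 7: v0=E3 v1=C4 (m6)
bar 8: v0=F3 v1=D4 (M6)
bar 9: v0=G3 v1=G4 (P8)
  R7 @ bar1.0: B3->F4 leap 6st
  R2 @ bar3.0: G3/E4 M6 -> F3/C4 P5 similar
  R4 @ bar3.2: F3/G4 M2 untreated
  R2 @ bar6.0: E3/G3 m3 -> F3/C4 P5 similar
  R4 @ bar7.2: E3/F4 m2 untreated
  R2 @ bar9.0: F3/D4 M6 -> G3/G4 P8 similar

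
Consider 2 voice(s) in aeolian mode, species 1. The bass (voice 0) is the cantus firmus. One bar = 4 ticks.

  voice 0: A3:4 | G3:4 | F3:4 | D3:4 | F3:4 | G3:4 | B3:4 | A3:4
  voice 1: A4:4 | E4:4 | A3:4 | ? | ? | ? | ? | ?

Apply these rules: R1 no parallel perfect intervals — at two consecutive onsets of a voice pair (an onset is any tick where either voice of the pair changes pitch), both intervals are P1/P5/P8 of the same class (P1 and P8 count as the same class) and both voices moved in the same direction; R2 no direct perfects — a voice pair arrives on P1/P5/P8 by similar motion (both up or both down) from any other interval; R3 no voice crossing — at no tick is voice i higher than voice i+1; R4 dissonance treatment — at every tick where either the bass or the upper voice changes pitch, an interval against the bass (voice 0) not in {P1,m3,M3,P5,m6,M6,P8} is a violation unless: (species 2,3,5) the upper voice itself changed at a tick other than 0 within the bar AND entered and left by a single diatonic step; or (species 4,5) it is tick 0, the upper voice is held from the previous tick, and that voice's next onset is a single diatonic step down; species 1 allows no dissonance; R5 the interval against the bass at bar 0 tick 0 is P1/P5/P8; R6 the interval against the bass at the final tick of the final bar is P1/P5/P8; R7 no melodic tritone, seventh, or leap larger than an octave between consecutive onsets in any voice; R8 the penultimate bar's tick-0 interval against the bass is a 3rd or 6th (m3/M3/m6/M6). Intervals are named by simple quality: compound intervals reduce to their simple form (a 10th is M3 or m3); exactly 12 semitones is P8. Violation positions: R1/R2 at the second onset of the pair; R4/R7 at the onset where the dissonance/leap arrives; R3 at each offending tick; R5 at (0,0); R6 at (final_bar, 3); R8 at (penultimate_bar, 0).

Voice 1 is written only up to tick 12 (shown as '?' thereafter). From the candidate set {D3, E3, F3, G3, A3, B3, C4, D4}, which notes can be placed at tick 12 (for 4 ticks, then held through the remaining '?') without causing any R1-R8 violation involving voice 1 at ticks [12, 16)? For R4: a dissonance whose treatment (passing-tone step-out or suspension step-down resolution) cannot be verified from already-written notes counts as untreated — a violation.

{A3, B3, D4, F3}

D3: violates R2
E3: violates R4
F3: legal
G3: violates R4
A3: legal
B3: legal
C4: violates R4
D4: legal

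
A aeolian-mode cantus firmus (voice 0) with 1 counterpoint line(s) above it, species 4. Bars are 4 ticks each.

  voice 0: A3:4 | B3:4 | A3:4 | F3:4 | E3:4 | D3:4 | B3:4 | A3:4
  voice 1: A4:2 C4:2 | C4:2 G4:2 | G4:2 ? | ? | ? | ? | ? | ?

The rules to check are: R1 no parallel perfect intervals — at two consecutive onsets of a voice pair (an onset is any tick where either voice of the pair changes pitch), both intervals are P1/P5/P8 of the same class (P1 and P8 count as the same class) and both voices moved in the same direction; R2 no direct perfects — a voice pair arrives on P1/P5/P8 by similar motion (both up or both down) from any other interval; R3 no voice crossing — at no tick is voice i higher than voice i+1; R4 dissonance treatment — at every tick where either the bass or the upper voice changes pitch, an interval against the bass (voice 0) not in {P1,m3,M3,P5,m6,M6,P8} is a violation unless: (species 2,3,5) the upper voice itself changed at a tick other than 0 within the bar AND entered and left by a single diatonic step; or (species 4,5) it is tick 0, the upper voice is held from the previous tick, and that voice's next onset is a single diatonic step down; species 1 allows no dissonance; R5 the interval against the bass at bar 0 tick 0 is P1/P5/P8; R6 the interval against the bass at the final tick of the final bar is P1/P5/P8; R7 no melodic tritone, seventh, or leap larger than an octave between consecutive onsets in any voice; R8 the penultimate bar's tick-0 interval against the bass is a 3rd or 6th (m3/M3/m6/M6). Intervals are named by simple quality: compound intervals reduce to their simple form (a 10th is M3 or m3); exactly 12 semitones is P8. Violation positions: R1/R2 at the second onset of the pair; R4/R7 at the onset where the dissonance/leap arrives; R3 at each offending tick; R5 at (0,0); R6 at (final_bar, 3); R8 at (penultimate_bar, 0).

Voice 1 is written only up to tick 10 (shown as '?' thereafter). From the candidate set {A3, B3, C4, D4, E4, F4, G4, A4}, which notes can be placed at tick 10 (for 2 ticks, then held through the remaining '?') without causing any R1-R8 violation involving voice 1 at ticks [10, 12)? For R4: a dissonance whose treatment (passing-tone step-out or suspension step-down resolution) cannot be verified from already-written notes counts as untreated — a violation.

{A4, C4, E4, F4, G4}

A3: violates R7
B3: violates R4
C4: legal
D4: violates R4
E4: legal
F4: legal
G4: legal
A4: legal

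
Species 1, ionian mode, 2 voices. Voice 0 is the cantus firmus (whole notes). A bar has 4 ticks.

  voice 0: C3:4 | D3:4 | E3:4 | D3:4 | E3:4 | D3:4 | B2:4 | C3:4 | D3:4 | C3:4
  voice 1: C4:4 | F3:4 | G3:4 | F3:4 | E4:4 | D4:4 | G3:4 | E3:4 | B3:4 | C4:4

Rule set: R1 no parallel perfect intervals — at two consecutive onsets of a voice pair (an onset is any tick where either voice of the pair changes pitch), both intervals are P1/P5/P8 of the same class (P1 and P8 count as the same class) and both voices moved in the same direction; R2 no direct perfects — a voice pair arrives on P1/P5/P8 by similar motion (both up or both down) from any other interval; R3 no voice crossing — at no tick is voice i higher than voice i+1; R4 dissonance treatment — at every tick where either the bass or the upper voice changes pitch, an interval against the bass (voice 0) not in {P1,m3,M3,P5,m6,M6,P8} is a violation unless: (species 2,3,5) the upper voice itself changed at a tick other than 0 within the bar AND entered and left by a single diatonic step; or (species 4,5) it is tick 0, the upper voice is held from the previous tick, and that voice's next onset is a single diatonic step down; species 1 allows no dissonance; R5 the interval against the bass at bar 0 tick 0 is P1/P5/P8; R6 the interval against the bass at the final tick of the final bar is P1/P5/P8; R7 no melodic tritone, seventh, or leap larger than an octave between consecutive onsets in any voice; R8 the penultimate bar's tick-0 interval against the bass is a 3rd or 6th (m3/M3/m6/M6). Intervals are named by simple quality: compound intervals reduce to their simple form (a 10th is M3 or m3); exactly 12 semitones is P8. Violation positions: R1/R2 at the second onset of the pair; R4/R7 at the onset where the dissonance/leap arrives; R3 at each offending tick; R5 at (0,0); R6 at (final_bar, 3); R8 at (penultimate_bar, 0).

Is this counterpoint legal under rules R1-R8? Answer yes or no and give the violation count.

bar 0: v0=C3 v1=C4 (P8)
bar 1: v0=D3 v1=F3 (m3)
bar 2: v0=E3 v1=G3 (m3)
bar 3: v0=D3 v1=F3 (m3)
bar 4: v0=E3 v1=E4 (P8)
bar 5: v0=D3 v1=D4 (P8)
bar 6: v0=B2 v1=G3 (m6)
bar 7: v0=C3 v1=E3 (M3)
bar 8: v0=D3 v1=B3 (M6)
bar 9: v0=C3 v1=C4 (P8)
  R2 @ bar4.0: D3/F3 m3 -> E3/E4 P8 similar
  R7 @ bar4.0: F3->E4 leap 11st
  R1 @ bar5.0: E3/E4 P8 -> D3/D4 P8 similar

No (3 violations)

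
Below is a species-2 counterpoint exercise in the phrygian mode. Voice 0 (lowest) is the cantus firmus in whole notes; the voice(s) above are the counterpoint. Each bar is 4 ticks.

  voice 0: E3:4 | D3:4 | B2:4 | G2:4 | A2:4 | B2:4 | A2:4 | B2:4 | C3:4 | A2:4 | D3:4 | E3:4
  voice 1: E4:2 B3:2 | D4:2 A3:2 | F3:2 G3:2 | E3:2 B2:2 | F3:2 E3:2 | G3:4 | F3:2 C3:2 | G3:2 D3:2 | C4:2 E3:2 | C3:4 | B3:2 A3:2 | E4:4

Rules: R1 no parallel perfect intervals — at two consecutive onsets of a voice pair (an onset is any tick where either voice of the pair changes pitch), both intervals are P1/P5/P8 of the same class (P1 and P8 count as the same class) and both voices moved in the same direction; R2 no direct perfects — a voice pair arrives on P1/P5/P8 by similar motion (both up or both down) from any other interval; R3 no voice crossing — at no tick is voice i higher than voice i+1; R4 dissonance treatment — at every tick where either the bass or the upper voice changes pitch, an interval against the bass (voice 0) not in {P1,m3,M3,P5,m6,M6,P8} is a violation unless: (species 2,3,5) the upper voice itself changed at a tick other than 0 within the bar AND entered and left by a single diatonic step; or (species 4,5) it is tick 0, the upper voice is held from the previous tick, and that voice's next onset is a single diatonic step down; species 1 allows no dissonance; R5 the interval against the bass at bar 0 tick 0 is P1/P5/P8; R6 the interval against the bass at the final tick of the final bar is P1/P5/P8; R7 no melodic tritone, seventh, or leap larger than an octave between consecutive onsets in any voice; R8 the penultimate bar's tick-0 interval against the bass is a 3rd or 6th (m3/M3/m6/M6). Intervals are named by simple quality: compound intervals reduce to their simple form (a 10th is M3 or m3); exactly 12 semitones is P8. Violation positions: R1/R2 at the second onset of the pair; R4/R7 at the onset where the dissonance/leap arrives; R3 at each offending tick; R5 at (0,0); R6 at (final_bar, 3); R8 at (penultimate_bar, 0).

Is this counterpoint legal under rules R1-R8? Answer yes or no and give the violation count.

No (6 violations)

bar 0: v0=E3 v1=E4 (P8)
bar 1: v0=D3 v1=D4 (P8)
bar 2: v0=B2 v1=F3 (TT)
bar 3: v0=G2 v1=E3 (M6)
bar 4: v0=A2 v1=F3 (m6)
bar 5: v0=B2 v1=G3 (m6)
bar 6: v0=A2 v1=F3 (m6)
bar 7: v0=B2 v1=G3 (m6)
bar 8: v0=C3 v1=C4 (P8)
bar 9: v0=A2 v1=C3 (m3)
bar 10: v0=D3 v1=B3 (M6)
bar 11: v0=E3 v1=E4 (P8)
  R4 @ bar2.0: B2/F3 TT untreated
  R7 @ bar4.0: B2->F3 leap 6st
  R2 @ bar8.0: B2/D3 m3 -> C3/C4 P8 similar
  R7 @ bar8.0: D3->C4 leap 10st
  R7 @ bar10.0: C3->B3 leap 11st
  R2 @ bar11.0: D3/A3 P5 -> E3/E4 P8 similar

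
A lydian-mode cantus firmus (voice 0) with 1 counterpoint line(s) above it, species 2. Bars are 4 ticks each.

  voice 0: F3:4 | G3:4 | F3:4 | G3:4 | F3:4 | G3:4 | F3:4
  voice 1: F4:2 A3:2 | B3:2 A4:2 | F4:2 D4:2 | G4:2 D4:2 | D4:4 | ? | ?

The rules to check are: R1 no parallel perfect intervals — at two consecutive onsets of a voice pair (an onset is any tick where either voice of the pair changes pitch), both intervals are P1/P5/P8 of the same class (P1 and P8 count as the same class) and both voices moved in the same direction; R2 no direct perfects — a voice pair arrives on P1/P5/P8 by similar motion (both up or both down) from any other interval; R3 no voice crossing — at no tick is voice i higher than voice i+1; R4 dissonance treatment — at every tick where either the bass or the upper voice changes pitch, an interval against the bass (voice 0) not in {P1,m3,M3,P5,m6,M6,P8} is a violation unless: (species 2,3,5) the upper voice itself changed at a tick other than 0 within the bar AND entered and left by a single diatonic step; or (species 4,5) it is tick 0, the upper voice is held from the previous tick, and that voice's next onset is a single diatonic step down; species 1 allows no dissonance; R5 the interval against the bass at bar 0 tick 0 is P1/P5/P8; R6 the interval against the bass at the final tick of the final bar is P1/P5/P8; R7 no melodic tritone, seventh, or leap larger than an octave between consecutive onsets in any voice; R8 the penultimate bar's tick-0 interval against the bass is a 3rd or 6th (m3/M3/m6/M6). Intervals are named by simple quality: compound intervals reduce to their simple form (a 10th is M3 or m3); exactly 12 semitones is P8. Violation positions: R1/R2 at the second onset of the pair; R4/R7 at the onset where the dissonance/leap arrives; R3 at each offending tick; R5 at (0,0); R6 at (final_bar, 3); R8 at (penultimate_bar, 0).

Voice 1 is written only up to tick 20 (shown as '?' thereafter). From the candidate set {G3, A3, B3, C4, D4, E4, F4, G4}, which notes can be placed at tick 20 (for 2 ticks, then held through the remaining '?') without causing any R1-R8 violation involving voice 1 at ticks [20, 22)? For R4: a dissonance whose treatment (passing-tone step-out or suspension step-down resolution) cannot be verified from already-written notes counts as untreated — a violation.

{B3, E4}

G3: violates R8
A3: violates R4,R8
B3: legal
C4: violates R4,R8
D4: violates R8
E4: legal
F4: violates R4,R8
G4: violates R2,R8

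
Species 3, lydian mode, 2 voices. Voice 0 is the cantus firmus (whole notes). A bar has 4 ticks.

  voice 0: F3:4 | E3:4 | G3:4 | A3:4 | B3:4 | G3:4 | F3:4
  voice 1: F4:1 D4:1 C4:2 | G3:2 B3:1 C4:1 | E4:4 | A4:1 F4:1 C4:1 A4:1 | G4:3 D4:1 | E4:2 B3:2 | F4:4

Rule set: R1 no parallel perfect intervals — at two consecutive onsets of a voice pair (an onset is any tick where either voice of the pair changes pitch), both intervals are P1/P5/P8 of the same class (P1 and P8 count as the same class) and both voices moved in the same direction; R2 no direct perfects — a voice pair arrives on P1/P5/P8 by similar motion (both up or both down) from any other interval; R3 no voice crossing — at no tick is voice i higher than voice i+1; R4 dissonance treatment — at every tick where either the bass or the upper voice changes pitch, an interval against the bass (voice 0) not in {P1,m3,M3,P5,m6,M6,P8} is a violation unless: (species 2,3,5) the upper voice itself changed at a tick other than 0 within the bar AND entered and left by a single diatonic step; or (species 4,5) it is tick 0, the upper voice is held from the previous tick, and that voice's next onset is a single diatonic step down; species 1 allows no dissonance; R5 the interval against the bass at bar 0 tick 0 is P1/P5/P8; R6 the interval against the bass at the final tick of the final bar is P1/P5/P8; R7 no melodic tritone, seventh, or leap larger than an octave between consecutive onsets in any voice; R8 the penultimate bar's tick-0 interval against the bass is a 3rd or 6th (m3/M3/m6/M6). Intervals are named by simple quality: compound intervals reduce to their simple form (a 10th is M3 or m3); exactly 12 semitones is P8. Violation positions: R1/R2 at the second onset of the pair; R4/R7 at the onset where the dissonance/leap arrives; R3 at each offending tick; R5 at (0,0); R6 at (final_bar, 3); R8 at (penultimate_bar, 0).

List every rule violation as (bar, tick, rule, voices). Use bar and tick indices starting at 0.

bar 0: v0=F3 v1=F4 downbeat P8
bar 1: v0=E3 v1=G3 downbeat m3
bar 2: v0=G3 v1=E4 downbeat M6
bar 3: v0=A3 v1=A4 downbeat P8
bar 4: v0=B3 v1=G4 downbeat m6
bar 5: v0=G3 v1=E4 downbeat M6
bar 6: v0=F3 v1=F4 downbeat P8
  -> R2 @ bar 3 tick 0 v(0, 1): G3/E4 M6 -> A3/A4 P8 similar
  -> R7 @ bar 6 tick 0 v(1,): B3->F4 leap 6st

(3, 0, R2, (0, 1))
(6, 0, R7, (1,))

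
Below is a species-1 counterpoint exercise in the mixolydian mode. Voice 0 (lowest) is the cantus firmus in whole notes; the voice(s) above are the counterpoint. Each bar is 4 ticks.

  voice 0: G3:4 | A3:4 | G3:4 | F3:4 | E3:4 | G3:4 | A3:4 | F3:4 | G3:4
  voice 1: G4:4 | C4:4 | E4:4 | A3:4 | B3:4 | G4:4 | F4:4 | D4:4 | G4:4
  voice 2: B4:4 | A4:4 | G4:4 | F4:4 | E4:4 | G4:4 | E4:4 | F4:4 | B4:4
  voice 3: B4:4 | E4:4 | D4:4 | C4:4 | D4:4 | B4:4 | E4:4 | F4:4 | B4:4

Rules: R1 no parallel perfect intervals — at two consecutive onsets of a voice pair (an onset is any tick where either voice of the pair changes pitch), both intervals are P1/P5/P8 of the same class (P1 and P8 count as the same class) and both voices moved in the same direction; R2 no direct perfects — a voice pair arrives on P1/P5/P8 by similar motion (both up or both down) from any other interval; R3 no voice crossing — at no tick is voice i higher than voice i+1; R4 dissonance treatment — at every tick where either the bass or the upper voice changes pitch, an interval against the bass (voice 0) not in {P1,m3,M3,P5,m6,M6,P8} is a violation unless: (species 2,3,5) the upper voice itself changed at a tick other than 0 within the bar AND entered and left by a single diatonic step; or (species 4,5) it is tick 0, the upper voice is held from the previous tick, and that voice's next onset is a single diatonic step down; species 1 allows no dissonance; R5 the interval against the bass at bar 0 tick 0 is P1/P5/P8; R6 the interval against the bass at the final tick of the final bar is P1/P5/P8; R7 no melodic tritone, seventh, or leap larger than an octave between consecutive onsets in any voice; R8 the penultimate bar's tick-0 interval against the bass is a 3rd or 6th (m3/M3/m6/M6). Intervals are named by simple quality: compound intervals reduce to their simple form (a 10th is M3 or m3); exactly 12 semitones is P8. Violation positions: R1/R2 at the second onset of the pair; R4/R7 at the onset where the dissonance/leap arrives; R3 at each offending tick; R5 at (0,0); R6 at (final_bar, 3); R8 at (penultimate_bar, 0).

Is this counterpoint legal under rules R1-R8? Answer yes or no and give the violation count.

No (41 violations)

bar 0: v0=G3 v1=G4 v2=B4 v3=B4 (M3)
bar 1: v0=A3 v1=C4 v2=A4 v3=E4 (P5)
bar 2: v0=G3 v1=E4 v2=G4 v3=D4 (P5)
bar 3: v0=F3 v1=A3 v2=F4 v3=C4 (P5)
bar 4: v0=E3 v1=B3 v2=E4 v3=D4 (m7)
bar 5: v0=G3 v1=G4 v2=G4 v3=B4 (M3)
bar 6: v0=A3 v1=F4 v2=E4 v3=E4 (P5)
bar 7: v0=F3 v1=D4 v2=F4 v3=F4 (P8)
bar 8: v0=G3 v1=G4 v2=B4 v3=B4 (M3)
  R5 @ bar0.0: opens on M3
  R5 @ bar0.0: opens on M3
  R3 @ bar1.0: A4 above E4
  R3 @ bar1.1: A4 above E4
  R3 @ bar1.2: A4 above E4
  R3 @ bar1.3: A4 above E4
  R1 @ bar2.0: A3/A4 P8 -> G3/G4 P8 similar
  R1 @ bar2.0: A3/E4 P5 -> G3/D4 P5 similar
  R3 @ bar2.0: G4 above D4
  R3 @ bar2.1: G4 above D4
  R3 @ bar2.2: G4 above D4
  R3 @ bar2.3: G4 above D4
  R1 @ bar3.0: G3/G4 P8 -> F3/F4 P8 similar
  R1 @ bar3.0: G3/D4 P5 -> F3/C4 P5 similar
  R3 @ bar3.0: F4 above C4
  R3 @ bar3.1: F4 above C4
  R3 @ bar3.2: F4 above C4
  R3 @ bar3.3: F4 above C4
  R1 @ bar4.0: F3/F4 P8 -> E3/E4 P8 similar
  R3 @ bar4.0: E4 above D4
  R4 @ bar4.0: E3/D4 m7 untreated
  R3 @ bar4.1: E4 above D4
  R3 @ bar4.2: E4 above D4
  R3 @ bar4.3: E4 above D4
  R1 @ bar5.0: E3/E4 P8 -> G3/G4 P8 similar
  R2 @ bar5.0: E3/B3 P5 -> G3/G4 P8 similar
  R2 @ bar5.0: B3/E4 P4 -> G4/G4 P1 similar
  R2 @ bar6.0: G4/B4 M3 -> E4/E4 P1 similar
  R3 @ bar6.0: F4 above E4
  R3 @ bar6.1: F4 above E4
  R3 @ bar6.2: F4 above E4
  R3 @ bar6.3: F4 above E4
  R1 @ bar7.0: E4/E4 P1 -> F4/F4 P1 similar
  R8 @ bar7.0: penult P8 not 3rd/6th
  R8 @ bar7.0: penult P8 not 3rd/6th
  R1 @ bar8.0: F4/F4 P1 -> B4/B4 P1 similar
  R2 @ bar8.0: F3/D4 M6 -> G3/G4 P8 similar
  R7 @ bar8.0: F4->B4 leap 6st
  R7 @ bar8.0: F4->B4 leap 6st
  R6 @ bar8.3: closes on M3
  R6 @ bar8.3: closes on M3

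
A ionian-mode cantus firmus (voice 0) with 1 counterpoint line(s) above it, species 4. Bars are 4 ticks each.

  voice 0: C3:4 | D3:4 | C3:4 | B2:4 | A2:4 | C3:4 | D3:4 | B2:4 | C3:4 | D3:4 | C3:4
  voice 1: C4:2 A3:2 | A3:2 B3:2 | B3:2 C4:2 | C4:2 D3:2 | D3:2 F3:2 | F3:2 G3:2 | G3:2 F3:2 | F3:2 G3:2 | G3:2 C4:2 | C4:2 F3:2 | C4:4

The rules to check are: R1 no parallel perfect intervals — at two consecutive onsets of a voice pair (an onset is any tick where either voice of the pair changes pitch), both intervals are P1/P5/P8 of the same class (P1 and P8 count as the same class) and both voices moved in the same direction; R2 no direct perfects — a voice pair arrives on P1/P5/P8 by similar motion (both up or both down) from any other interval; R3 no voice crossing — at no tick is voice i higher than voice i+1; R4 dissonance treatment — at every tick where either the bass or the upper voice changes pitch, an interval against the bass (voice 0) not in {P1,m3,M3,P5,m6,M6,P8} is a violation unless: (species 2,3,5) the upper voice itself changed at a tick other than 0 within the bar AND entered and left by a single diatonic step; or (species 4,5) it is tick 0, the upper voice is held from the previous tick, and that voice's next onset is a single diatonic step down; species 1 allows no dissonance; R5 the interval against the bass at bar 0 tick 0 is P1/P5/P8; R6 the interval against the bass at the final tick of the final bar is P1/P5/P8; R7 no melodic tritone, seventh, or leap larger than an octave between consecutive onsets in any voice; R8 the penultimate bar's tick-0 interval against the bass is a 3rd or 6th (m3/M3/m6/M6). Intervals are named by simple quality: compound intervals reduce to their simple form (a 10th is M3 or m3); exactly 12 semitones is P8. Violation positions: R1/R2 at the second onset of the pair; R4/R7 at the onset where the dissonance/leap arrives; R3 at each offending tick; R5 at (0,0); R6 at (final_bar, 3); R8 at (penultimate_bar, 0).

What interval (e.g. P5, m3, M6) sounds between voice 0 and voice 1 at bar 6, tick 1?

P4

voice 0=D3 voice 1=G3 -> P4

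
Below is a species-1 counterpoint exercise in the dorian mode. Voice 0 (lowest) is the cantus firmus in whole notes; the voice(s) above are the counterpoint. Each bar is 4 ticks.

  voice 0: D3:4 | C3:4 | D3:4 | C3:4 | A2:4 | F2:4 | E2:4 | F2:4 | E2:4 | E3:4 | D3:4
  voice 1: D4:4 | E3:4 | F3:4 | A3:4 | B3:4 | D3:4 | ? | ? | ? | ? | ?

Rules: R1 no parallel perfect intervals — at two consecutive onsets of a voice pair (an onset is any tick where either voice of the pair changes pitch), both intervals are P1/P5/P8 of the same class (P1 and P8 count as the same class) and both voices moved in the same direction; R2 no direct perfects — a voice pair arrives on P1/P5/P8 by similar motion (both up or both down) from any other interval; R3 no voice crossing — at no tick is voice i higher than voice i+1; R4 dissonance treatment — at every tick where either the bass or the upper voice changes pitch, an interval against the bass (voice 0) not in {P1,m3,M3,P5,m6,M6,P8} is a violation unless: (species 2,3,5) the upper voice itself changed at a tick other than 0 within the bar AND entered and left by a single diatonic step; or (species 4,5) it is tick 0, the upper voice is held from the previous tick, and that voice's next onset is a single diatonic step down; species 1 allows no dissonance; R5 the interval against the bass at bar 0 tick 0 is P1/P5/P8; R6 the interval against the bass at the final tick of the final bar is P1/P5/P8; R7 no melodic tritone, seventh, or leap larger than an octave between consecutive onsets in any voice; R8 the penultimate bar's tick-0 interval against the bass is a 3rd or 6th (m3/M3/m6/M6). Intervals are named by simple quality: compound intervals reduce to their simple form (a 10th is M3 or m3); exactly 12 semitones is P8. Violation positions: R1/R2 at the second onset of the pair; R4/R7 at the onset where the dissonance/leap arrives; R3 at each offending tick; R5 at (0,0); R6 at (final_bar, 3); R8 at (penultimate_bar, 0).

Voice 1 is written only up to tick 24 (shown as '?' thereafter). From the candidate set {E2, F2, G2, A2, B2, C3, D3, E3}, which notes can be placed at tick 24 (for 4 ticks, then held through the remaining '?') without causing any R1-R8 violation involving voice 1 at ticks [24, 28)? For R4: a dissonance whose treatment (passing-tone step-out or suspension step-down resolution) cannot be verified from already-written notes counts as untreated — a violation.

E2: violates R2,R7
F2: violates R4
G2: legal
A2: violates R4
B2: violates R2
C3: legal
D3: violates R4
E3: legal

{C3, E3, G2}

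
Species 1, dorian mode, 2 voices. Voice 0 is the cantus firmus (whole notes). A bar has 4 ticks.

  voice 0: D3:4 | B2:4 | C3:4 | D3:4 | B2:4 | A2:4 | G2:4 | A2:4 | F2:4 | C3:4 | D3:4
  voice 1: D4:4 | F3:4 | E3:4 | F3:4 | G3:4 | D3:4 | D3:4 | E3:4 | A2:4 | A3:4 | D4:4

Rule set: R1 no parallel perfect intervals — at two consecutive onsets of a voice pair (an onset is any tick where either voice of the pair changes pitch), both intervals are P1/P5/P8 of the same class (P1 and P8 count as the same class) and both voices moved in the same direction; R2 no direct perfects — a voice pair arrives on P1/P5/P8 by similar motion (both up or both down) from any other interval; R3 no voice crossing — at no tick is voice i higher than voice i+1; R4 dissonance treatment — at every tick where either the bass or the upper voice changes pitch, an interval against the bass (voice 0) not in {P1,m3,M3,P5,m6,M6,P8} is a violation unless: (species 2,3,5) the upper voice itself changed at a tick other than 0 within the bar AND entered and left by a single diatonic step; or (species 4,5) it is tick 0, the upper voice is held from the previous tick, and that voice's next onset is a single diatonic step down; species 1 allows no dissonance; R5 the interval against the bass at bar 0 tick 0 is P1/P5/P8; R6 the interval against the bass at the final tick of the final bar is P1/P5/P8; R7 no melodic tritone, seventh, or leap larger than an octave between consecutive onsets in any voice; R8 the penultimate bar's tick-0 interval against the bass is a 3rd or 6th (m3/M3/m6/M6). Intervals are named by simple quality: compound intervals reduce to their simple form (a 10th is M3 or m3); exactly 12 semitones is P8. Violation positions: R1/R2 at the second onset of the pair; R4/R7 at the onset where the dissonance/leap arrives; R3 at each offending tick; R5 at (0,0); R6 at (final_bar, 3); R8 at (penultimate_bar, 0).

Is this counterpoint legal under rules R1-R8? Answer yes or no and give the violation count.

bar 0: v0=D3 v1=D4 (P8)
bar 1: v0=B2 v1=F3 (TT)
bar 2: v0=C3 v1=E3 (M3)
bar 3: v0=D3 v1=F3 (m3)
bar 4: v0=B2 v1=G3 (m6)
bar 5: v0=A2 v1=D3 (P4)
bar 6: v0=G2 v1=D3 (P5)
bar 7: v0=A2 v1=E3 (P5)
bar 8: v0=F2 v1=A2 (M3)
bar 9: v0=C3 v1=A3 (M6)
bar 10: v0=D3 v1=D4 (P8)
  R4 @ bar1.0: B2/F3 TT untreated
  R4 @ bar5.0: A2/D3 P4 untreated
  R1 @ bar7.0: G2/D3 P5 -> A2/E3 P5 similar
  R2 @ bar10.0: C3/A3 M6 -> D3/D4 P8 similar

No (4 violations)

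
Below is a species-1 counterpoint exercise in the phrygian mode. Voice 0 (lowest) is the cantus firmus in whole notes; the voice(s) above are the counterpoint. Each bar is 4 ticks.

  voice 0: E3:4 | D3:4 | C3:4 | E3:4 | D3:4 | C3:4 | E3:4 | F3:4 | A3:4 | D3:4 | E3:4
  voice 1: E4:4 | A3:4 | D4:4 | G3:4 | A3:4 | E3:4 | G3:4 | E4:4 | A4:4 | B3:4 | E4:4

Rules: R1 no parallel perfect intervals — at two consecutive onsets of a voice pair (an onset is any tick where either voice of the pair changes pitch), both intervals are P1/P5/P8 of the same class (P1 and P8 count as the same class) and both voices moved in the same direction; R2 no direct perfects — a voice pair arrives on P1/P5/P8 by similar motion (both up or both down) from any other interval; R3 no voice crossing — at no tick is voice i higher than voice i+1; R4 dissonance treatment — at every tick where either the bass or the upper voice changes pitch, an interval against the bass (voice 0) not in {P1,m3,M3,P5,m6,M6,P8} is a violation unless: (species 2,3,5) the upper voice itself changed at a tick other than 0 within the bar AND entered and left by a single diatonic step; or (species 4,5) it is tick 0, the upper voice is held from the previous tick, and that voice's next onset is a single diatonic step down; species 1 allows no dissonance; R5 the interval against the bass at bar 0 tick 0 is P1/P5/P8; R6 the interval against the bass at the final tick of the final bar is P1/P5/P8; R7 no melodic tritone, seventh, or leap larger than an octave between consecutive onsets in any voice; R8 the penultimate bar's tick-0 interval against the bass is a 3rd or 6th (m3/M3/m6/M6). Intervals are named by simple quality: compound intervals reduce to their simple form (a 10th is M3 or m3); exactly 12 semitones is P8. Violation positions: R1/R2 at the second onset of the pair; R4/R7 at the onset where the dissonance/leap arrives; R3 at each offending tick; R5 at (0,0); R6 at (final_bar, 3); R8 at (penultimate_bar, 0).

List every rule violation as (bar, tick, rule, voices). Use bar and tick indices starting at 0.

bar 0: v0=E3 v1=E4 downbeat P8
bar 1: v0=D3 v1=A3 downbeat P5
bar 2: v0=C3 v1=D4 downbeat M2
bar 3: v0=E3 v1=G3 downbeat m3
bar 4: v0=D3 v1=A3 downbeat P5
bar 5: v0=C3 v1=E3 downbeat M3
bar 6: v0=E3 v1=G3 downbeat m3
bar 7: v0=F3 v1=E4 downbeat M7
bar 8: v0=A3 v1=A4 downbeat P8
bar 9: v0=D3 v1=B3 downbeat M6
bar 10: v0=E3 v1=E4 downbeat P8
  -> R2 @ bar 1 tick 0 v(0, 1): E3/E4 P8 -> D3/A3 P5 similar
  -> R4 @ bar 2 tick 0 v(0, 1): C3/D4 M2 untreated
  -> R4 @ bar 7 tick 0 v(0, 1): F3/E4 M7 untreated
  -> R2 @ bar 8 tick 0 v(0, 1): F3/E4 M7 -> A3/A4 P8 similar
  -> R7 @ bar 9 tick 0 v(1,): A4->B3 leap 10st
  -> R2 @ bar 10 tick 0 v(0, 1): D3/B3 M6 -> E3/E4 P8 similar

(1, 0, R2, (0, 1))
(2, 0, R4, (0, 1))
(7, 0, R4, (0, 1))
(8, 0, R2, (0, 1))
(9, 0, R7, (1,))
(10, 0, R2, (0, 1))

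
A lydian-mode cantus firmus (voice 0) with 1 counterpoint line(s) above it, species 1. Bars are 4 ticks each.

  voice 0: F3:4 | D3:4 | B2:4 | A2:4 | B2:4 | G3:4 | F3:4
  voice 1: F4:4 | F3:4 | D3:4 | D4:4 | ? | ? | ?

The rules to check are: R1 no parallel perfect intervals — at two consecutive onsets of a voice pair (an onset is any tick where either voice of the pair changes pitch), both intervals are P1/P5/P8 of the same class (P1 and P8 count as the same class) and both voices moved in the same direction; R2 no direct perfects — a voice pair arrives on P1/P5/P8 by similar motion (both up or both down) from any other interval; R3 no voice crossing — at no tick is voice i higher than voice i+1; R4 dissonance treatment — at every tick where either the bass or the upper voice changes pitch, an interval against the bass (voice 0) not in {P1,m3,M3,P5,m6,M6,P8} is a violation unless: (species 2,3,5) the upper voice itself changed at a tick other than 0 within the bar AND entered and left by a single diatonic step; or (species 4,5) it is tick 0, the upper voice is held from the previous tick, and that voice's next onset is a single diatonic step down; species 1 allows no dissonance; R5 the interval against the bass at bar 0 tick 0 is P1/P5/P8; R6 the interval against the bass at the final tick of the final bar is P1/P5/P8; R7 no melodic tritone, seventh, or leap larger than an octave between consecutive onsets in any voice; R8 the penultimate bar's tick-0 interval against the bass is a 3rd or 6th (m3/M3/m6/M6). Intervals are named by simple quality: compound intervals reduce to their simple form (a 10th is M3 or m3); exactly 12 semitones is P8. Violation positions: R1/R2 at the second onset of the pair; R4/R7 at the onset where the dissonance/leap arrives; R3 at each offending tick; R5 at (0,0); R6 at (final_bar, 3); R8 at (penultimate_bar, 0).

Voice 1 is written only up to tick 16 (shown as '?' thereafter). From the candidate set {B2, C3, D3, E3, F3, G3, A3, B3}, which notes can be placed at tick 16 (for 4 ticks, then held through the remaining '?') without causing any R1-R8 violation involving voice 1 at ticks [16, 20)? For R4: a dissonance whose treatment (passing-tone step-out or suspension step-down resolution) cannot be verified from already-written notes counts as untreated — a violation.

{B3, D3, G3}

B2: violates R7
C3: violates R4,R7
D3: legal
E3: violates R4,R7
F3: violates R4
G3: legal
A3: violates R4
B3: legal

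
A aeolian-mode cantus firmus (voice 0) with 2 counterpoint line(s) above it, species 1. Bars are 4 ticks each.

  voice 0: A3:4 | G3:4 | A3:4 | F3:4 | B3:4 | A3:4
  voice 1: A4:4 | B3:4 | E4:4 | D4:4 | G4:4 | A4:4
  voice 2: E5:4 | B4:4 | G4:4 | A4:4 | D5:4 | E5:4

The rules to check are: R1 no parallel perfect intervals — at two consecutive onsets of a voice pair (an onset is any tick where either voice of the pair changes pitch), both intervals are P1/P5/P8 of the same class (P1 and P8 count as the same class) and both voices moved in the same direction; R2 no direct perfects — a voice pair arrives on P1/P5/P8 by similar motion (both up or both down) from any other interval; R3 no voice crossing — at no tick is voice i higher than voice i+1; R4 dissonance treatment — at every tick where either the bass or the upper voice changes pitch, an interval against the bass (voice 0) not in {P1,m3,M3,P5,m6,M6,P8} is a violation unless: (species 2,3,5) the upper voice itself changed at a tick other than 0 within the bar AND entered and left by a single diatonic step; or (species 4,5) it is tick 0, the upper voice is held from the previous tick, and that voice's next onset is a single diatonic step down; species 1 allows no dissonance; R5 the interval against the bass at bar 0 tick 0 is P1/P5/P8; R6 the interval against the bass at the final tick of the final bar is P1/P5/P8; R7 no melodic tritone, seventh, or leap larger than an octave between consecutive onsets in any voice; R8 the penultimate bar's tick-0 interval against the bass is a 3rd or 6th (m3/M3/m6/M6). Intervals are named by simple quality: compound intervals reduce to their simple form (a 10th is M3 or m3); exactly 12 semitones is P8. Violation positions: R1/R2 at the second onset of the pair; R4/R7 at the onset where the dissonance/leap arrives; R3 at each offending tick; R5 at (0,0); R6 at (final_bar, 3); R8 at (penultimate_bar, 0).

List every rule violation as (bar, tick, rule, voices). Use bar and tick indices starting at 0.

(1, 0, R2, (1, 2))
(1, 0, R7, (1,))
(2, 0, R2, (0, 1))
(2, 0, R4, (0, 2))
(4, 0, R1, (1, 2))
(4, 0, R7, (0,))
(5, 0, R1, (1, 2))

bar 0: v0=A3 v1=A4 v2=E5 downbeat P5
bar 1: v0=G3 v1=B3 v2=B4 downbeat M3
bar 2: v0=A3 v1=E4 v2=G4 downbeat m7
bar 3: v0=F3 v1=D4 v2=A4 downbeat M3
bar 4: v0=B3 v1=G4 v2=D5 downbeat m3
bar 5: v0=A3 v1=A4 v2=E5 downbeat P5
  -> R2 @ bar 1 tick 0 v(1, 2): A4/E5 P5 -> B3/B4 P8 similar
  -> R7 @ bar 1 tick 0 v(1,): A4->B3 leap 10st
  -> R2 @ bar 2 tick 0 v(0, 1): G3/B3 M3 -> A3/E4 P5 similar
  -> R4 @ bar 2 tick 0 v(0, 2): A3/G4 m7 untreated
  -> R1 @ bar 4 tick 0 v(1, 2): D4/A4 P5 -> G4/D5 P5 similar
  -> R7 @ bar 4 tick 0 v(0,): F3->B3 leap 6st
  -> R1 @ bar 5 tick 0 v(1, 2): G4/D5 P5 -> A4/E5 P5 similar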